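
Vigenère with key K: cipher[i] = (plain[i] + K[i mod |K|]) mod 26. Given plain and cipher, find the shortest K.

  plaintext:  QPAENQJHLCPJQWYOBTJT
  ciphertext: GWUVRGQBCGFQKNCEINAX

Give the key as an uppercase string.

  i= 0: G-Q = 16 → Q
  i= 1: W-P =  7 → H
  i= 2: U-A = 20 → U
  i= 3: V-E = 17 → R
  i= 4: R-N =  4 → E
  i= 5: G-Q = 16 → Q
  i= 6: Q-J =  7 → H
  i= 7: B-H = 20 → U
  i= 8: C-L = 17 → R
  i= 9: G-C =  4 → E
  i=10: F-P = 16 → Q
  i=11: Q-J =  7 → H
  i=12: K-Q = 20 → U
  i=13: N-W = 17 → R
  i=14: C-Y =  4 → E
  i=15: E-O = 16 → Q
  i=16: I-B =  7 → H
  i=17: N-T = 20 → U
  i=18: A-J = 17 → R
  i=19: X-T =  4 → E
  shifts repeat with period 5: QHURE

QHURE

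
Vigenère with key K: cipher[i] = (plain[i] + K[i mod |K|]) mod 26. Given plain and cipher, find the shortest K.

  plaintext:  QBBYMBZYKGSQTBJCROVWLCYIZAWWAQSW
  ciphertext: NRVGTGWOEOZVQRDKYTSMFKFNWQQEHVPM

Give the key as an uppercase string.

XQUIHF

  i= 0: N-Q = 23 → X
  i= 1: R-B = 16 → Q
  i= 2: V-B = 20 → U
  i= 3: G-Y =  8 → I
  i= 4: T-M =  7 → H
  i= 5: G-B =  5 → F
  i= 6: W-Z = 23 → X
  i= 7: O-Y = 16 → Q
  i= 8: E-K = 20 → U
  i= 9: O-G =  8 → I
  i=10: Z-S =  7 → H
  i=11: V-Q =  5 → F
  i=12: Q-T = 23 → X
  i=13: R-B = 16 → Q
  i=14: D-J = 20 → U
  i=15: K-C =  8 → I
  i=16: Y-R =  7 → H
  i=17: T-O =  5 → F
  i=18: S-V = 23 → X
  i=19: M-W = 16 → Q
  i=20: F-L = 20 → U
  i=21: K-C =  8 → I
  i=22: F-Y =  7 → H
  i=23: N-I =  5 → F
  i=24: W-Z = 23 → X
  i=25: Q-A = 16 → Q
  i=26: Q-W = 20 → U
  i=27: E-W =  8 → I
  i=28: H-A =  7 → H
  i=29: V-Q =  5 → F
  i=30: P-S = 23 → X
  i=31: M-W = 16 → Q
  shifts repeat with period 6: XQUIHF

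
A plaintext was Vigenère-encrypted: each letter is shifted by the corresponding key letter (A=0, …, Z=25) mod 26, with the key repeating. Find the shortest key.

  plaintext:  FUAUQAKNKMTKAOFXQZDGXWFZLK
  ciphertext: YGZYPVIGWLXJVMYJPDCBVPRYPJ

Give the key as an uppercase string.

  i= 0: Y-F = 19 → T
  i= 1: G-U = 12 → M
  i= 2: Z-A = 25 → Z
  i= 3: Y-U =  4 → E
  i= 4: P-Q = 25 → Z
  i= 5: V-A = 21 → V
  i= 6: I-K = 24 → Y
  i= 7: G-N = 19 → T
  i= 8: W-K = 12 → M
  i= 9: L-M = 25 → Z
  i=10: X-T =  4 → E
  i=11: J-K = 25 → Z
  i=12: V-A = 21 → V
  i=13: M-O = 24 → Y
  i=14: Y-F = 19 → T
  i=15: J-X = 12 → M
  i=16: P-Q = 25 → Z
  i=17: D-Z =  4 → E
  i=18: C-D = 25 → Z
  i=19: B-G = 21 → V
  i=20: V-X = 24 → Y
  i=21: P-W = 19 → T
  i=22: R-F = 12 → M
  i=23: Y-Z = 25 → Z
  i=24: P-L =  4 → E
  i=25: J-K = 25 → Z
  shifts repeat with period 7: TMZEZVY

TMZEZVY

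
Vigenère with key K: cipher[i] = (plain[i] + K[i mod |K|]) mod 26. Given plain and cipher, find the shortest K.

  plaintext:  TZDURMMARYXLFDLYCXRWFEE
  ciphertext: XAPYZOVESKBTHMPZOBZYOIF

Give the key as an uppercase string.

  i= 0: X-T =  4 → E
  i= 1: A-Z =  1 → B
  i= 2: P-D = 12 → M
  i= 3: Y-U =  4 → E
  i= 4: Z-R =  8 → I
  i= 5: O-M =  2 → C
  i= 6: V-M =  9 → J
  i= 7: E-A =  4 → E
  i= 8: S-R =  1 → B
  i= 9: K-Y = 12 → M
  i=10: B-X =  4 → E
  i=11: T-L =  8 → I
  i=12: H-F =  2 → C
  i=13: M-D =  9 → J
  i=14: P-L =  4 → E
  i=15: Z-Y =  1 → B
  i=16: O-C = 12 → M
  i=17: B-X =  4 → E
  i=18: Z-R =  8 → I
  i=19: Y-W =  2 → C
  i=20: O-F =  9 → J
  i=21: I-E =  4 → E
  i=22: F-E =  1 → B
  shifts repeat with period 7: EBMEICJ

EBMEICJ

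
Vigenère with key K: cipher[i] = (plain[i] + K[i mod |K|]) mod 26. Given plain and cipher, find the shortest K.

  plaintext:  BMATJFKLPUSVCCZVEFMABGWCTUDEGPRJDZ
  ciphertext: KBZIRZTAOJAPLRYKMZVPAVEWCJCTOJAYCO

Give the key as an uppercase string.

  i= 0: K-B =  9 → J
  i= 1: B-M = 15 → P
  i= 2: Z-A = 25 → Z
  i= 3: I-T = 15 → P
  i= 4: R-J =  8 → I
  i= 5: Z-F = 20 → U
  i= 6: T-K =  9 → J
  i= 7: A-L = 15 → P
  i= 8: O-P = 25 → Z
  i= 9: J-U = 15 → P
  i=10: A-S =  8 → I
  i=11: P-V = 20 → U
  i=12: L-C =  9 → J
  i=13: R-C = 15 → P
  i=14: Y-Z = 25 → Z
  i=15: K-V = 15 → P
  i=16: M-E =  8 → I
  i=17: Z-F = 20 → U
  i=18: V-M =  9 → J
  i=19: P-A = 15 → P
  i=20: A-B = 25 → Z
  i=21: V-G = 15 → P
  i=22: E-W =  8 → I
  i=23: W-C = 20 → U
  i=24: C-T =  9 → J
  i=25: J-U = 15 → P
  i=26: C-D = 25 → Z
  i=27: T-E = 15 → P
  i=28: O-G =  8 → I
  i=29: J-P = 20 → U
  i=30: A-R =  9 → J
  i=31: Y-J = 15 → P
  i=32: C-D = 25 → Z
  i=33: O-Z = 15 → P
  shifts repeat with period 6: JPZPIU

JPZPIU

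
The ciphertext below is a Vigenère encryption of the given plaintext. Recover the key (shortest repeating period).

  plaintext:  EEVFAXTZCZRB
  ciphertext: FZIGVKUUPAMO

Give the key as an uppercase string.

BVN

  i= 0: F-E =  1 → B
  i= 1: Z-E = 21 → V
  i= 2: I-V = 13 → N
  i= 3: G-F =  1 → B
  i= 4: V-A = 21 → V
  i= 5: K-X = 13 → N
  i= 6: U-T =  1 → B
  i= 7: U-Z = 21 → V
  i= 8: P-C = 13 → N
  i= 9: A-Z =  1 → B
  i=10: M-R = 21 → V
  i=11: O-B = 13 → N
  shifts repeat with period 3: BVN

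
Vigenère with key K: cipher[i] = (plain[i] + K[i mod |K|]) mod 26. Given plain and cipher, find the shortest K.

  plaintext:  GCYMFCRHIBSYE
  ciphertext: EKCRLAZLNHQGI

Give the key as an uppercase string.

YIEFG

  i= 0: E-G = 24 → Y
  i= 1: K-C =  8 → I
  i= 2: C-Y =  4 → E
  i= 3: R-M =  5 → F
  i= 4: L-F =  6 → G
  i= 5: A-C = 24 → Y
  i= 6: Z-R =  8 → I
  i= 7: L-H =  4 → E
  i= 8: N-I =  5 → F
  i= 9: H-B =  6 → G
  i=10: Q-S = 24 → Y
  i=11: G-Y =  8 → I
  i=12: I-E =  4 → E
  shifts repeat with period 5: YIEFG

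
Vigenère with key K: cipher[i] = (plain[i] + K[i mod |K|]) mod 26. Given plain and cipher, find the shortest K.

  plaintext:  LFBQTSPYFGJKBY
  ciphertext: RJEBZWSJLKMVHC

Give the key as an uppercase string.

  i= 0: R-L =  6 → G
  i= 1: J-F =  4 → E
  i= 2: E-B =  3 → D
  i= 3: B-Q = 11 → L
  i= 4: Z-T =  6 → G
  i= 5: W-S =  4 → E
  i= 6: S-P =  3 → D
  i= 7: J-Y = 11 → L
  i= 8: L-F =  6 → G
  i= 9: K-G =  4 → E
  i=10: M-J =  3 → D
  i=11: V-K = 11 → L
  i=12: H-B =  6 → G
  i=13: C-Y =  4 → E
  shifts repeat with period 4: GEDL

GEDL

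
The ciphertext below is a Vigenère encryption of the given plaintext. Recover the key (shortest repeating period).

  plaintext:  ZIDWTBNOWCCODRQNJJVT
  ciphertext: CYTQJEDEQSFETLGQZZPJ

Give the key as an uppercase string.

DQQUQ

  i= 0: C-Z =  3 → D
  i= 1: Y-I = 16 → Q
  i= 2: T-D = 16 → Q
  i= 3: Q-W = 20 → U
  i= 4: J-T = 16 → Q
  i= 5: E-B =  3 → D
  i= 6: D-N = 16 → Q
  i= 7: E-O = 16 → Q
  i= 8: Q-W = 20 → U
  i= 9: S-C = 16 → Q
  i=10: F-C =  3 → D
  i=11: E-O = 16 → Q
  i=12: T-D = 16 → Q
  i=13: L-R = 20 → U
  i=14: G-Q = 16 → Q
  i=15: Q-N =  3 → D
  i=16: Z-J = 16 → Q
  i=17: Z-J = 16 → Q
  i=18: P-V = 20 → U
  i=19: J-T = 16 → Q
  shifts repeat with period 5: DQQUQ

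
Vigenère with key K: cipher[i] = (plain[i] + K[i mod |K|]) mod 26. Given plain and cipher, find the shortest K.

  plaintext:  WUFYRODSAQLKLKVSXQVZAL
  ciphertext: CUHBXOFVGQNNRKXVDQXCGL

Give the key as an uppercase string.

GACD

  i= 0: C-W =  6 → G
  i= 1: U-U =  0 → A
  i= 2: H-F =  2 → C
  i= 3: B-Y =  3 → D
  i= 4: X-R =  6 → G
  i= 5: O-O =  0 → A
  i= 6: F-D =  2 → C
  i= 7: V-S =  3 → D
  i= 8: G-A =  6 → G
  i= 9: Q-Q =  0 → A
  i=10: N-L =  2 → C
  i=11: N-K =  3 → D
  i=12: R-L =  6 → G
  i=13: K-K =  0 → A
  i=14: X-V =  2 → C
  i=15: V-S =  3 → D
  i=16: D-X =  6 → G
  i=17: Q-Q =  0 → A
  i=18: X-V =  2 → C
  i=19: C-Z =  3 → D
  i=20: G-A =  6 → G
  i=21: L-L =  0 → A
  shifts repeat with period 4: GACD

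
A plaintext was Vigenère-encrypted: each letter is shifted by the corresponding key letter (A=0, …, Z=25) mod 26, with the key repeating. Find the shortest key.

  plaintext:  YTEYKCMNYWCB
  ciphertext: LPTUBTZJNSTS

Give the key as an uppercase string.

  i= 0: L-Y = 13 → N
  i= 1: P-T = 22 → W
  i= 2: T-E = 15 → P
  i= 3: U-Y = 22 → W
  i= 4: B-K = 17 → R
  i= 5: T-C = 17 → R
  i= 6: Z-M = 13 → N
  i= 7: J-N = 22 → W
  i= 8: N-Y = 15 → P
  i= 9: S-W = 22 → W
  i=10: T-C = 17 → R
  i=11: S-B = 17 → R
  shifts repeat with period 6: NWPWRR

NWPWRR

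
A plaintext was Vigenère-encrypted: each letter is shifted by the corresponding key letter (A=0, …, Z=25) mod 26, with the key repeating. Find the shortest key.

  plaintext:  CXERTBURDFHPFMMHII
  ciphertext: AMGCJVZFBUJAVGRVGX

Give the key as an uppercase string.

  i= 0: A-C = 24 → Y
  i= 1: M-X = 15 → P
  i= 2: G-E =  2 → C
  i= 3: C-R = 11 → L
  i= 4: J-T = 16 → Q
  i= 5: V-B = 20 → U
  i= 6: Z-U =  5 → F
  i= 7: F-R = 14 → O
  i= 8: B-D = 24 → Y
  i= 9: U-F = 15 → P
  i=10: J-H =  2 → C
  i=11: A-P = 11 → L
  i=12: V-F = 16 → Q
  i=13: G-M = 20 → U
  i=14: R-M =  5 → F
  i=15: V-H = 14 → O
  i=16: G-I = 24 → Y
  i=17: X-I = 15 → P
  shifts repeat with period 8: YPCLQUFO

YPCLQUFO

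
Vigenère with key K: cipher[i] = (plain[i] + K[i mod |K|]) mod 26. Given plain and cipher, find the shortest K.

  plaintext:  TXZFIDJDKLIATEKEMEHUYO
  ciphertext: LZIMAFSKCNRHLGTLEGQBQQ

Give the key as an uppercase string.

SCJH

  i= 0: L-T = 18 → S
  i= 1: Z-X =  2 → C
  i= 2: I-Z =  9 → J
  i= 3: M-F =  7 → H
  i= 4: A-I = 18 → S
  i= 5: F-D =  2 → C
  i= 6: S-J =  9 → J
  i= 7: K-D =  7 → H
  i= 8: C-K = 18 → S
  i= 9: N-L =  2 → C
  i=10: R-I =  9 → J
  i=11: H-A =  7 → H
  i=12: L-T = 18 → S
  i=13: G-E =  2 → C
  i=14: T-K =  9 → J
  i=15: L-E =  7 → H
  i=16: E-M = 18 → S
  i=17: G-E =  2 → C
  i=18: Q-H =  9 → J
  i=19: B-U =  7 → H
  i=20: Q-Y = 18 → S
  i=21: Q-O =  2 → C
  shifts repeat with period 4: SCJH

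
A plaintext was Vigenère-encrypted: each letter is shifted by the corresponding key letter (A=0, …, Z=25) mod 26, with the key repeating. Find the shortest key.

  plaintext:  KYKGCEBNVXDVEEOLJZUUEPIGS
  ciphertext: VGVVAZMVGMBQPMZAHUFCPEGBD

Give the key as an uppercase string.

  i= 0: V-K = 11 → L
  i= 1: G-Y =  8 → I
  i= 2: V-K = 11 → L
  i= 3: V-G = 15 → P
  i= 4: A-C = 24 → Y
  i= 5: Z-E = 21 → V
  i= 6: M-B = 11 → L
  i= 7: V-N =  8 → I
  i= 8: G-V = 11 → L
  i= 9: M-X = 15 → P
  i=10: B-D = 24 → Y
  i=11: Q-V = 21 → V
  i=12: P-E = 11 → L
  i=13: M-E =  8 → I
  i=14: Z-O = 11 → L
  i=15: A-L = 15 → P
  i=16: H-J = 24 → Y
  i=17: U-Z = 21 → V
  i=18: F-U = 11 → L
  i=19: C-U =  8 → I
  i=20: P-E = 11 → L
  i=21: E-P = 15 → P
  i=22: G-I = 24 → Y
  i=23: B-G = 21 → V
  i=24: D-S = 11 → L
  shifts repeat with period 6: LILPYV

LILPYV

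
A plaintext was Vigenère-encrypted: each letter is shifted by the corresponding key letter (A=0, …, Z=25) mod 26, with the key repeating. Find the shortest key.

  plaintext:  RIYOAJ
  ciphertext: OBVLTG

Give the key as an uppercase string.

  i= 0: O-R = 23 → X
  i= 1: B-I = 19 → T
  i= 2: V-Y = 23 → X
  i= 3: L-O = 23 → X
  i= 4: T-A = 19 → T
  i= 5: G-J = 23 → X
  shifts repeat with period 3: XTX

XTX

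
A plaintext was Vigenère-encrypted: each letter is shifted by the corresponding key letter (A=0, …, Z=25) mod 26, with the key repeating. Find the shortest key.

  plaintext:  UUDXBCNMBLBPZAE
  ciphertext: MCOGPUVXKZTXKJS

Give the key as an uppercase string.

SILJO

  i= 0: M-U = 18 → S
  i= 1: C-U =  8 → I
  i= 2: O-D = 11 → L
  i= 3: G-X =  9 → J
  i= 4: P-B = 14 → O
  i= 5: U-C = 18 → S
  i= 6: V-N =  8 → I
  i= 7: X-M = 11 → L
  i= 8: K-B =  9 → J
  i= 9: Z-L = 14 → O
  i=10: T-B = 18 → S
  i=11: X-P =  8 → I
  i=12: K-Z = 11 → L
  i=13: J-A =  9 → J
  i=14: S-E = 14 → O
  shifts repeat with period 5: SILJO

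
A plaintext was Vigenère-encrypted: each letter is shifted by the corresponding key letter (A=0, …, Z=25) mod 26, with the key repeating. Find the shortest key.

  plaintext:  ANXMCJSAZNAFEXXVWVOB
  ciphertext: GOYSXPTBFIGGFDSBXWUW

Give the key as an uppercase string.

GBBGV

  i= 0: G-A =  6 → G
  i= 1: O-N =  1 → B
  i= 2: Y-X =  1 → B
  i= 3: S-M =  6 → G
  i= 4: X-C = 21 → V
  i= 5: P-J =  6 → G
  i= 6: T-S =  1 → B
  i= 7: B-A =  1 → B
  i= 8: F-Z =  6 → G
  i= 9: I-N = 21 → V
  i=10: G-A =  6 → G
  i=11: G-F =  1 → B
  i=12: F-E =  1 → B
  i=13: D-X =  6 → G
  i=14: S-X = 21 → V
  i=15: B-V =  6 → G
  i=16: X-W =  1 → B
  i=17: W-V =  1 → B
  i=18: U-O =  6 → G
  i=19: W-B = 21 → V
  shifts repeat with period 5: GBBGV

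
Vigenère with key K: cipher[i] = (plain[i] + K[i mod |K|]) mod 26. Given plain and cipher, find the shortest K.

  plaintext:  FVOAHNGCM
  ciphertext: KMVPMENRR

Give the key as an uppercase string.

  i= 0: K-F =  5 → F
  i= 1: M-V = 17 → R
  i= 2: V-O =  7 → H
  i= 3: P-A = 15 → P
  i= 4: M-H =  5 → F
  i= 5: E-N = 17 → R
  i= 6: N-G =  7 → H
  i= 7: R-C = 15 → P
  i= 8: R-M =  5 → F
  shifts repeat with period 4: FRHP

FRHP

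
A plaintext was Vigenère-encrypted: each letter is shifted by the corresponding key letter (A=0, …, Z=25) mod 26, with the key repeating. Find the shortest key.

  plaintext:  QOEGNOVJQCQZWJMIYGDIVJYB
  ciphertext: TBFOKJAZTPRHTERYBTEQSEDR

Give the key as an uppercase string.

  i= 0: T-Q =  3 → D
  i= 1: B-O = 13 → N
  i= 2: F-E =  1 → B
  i= 3: O-G =  8 → I
  i= 4: K-N = 23 → X
  i= 5: J-O = 21 → V
  i= 6: A-V =  5 → F
  i= 7: Z-J = 16 → Q
  i= 8: T-Q =  3 → D
  i= 9: P-C = 13 → N
  i=10: R-Q =  1 → B
  i=11: H-Z =  8 → I
  i=12: T-W = 23 → X
  i=13: E-J = 21 → V
  i=14: R-M =  5 → F
  i=15: Y-I = 16 → Q
  i=16: B-Y =  3 → D
  i=17: T-G = 13 → N
  i=18: E-D =  1 → B
  i=19: Q-I =  8 → I
  i=20: S-V = 23 → X
  i=21: E-J = 21 → V
  i=22: D-Y =  5 → F
  i=23: R-B = 16 → Q
  shifts repeat with period 8: DNBIXVFQ

DNBIXVFQ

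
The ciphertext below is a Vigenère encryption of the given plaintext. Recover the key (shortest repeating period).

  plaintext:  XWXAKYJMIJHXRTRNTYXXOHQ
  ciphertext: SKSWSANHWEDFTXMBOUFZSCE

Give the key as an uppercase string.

  i= 0: S-X = 21 → V
  i= 1: K-W = 14 → O
  i= 2: S-X = 21 → V
  i= 3: W-A = 22 → W
  i= 4: S-K =  8 → I
  i= 5: A-Y =  2 → C
  i= 6: N-J =  4 → E
  i= 7: H-M = 21 → V
  i= 8: W-I = 14 → O
  i= 9: E-J = 21 → V
  i=10: D-H = 22 → W
  i=11: F-X =  8 → I
  i=12: T-R =  2 → C
  i=13: X-T =  4 → E
  i=14: M-R = 21 → V
  i=15: B-N = 14 → O
  i=16: O-T = 21 → V
  i=17: U-Y = 22 → W
  i=18: F-X =  8 → I
  i=19: Z-X =  2 → C
  i=20: S-O =  4 → E
  i=21: C-H = 21 → V
  i=22: E-Q = 14 → O
  shifts repeat with period 7: VOVWICE

VOVWICE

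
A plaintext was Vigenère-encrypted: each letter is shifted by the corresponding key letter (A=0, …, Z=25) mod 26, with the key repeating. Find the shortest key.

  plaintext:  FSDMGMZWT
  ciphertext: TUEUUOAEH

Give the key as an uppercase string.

  i= 0: T-F = 14 → O
  i= 1: U-S =  2 → C
  i= 2: E-D =  1 → B
  i= 3: U-M =  8 → I
  i= 4: U-G = 14 → O
  i= 5: O-M =  2 → C
  i= 6: A-Z =  1 → B
  i= 7: E-W =  8 → I
  i= 8: H-T = 14 → O
  shifts repeat with period 4: OCBI

OCBI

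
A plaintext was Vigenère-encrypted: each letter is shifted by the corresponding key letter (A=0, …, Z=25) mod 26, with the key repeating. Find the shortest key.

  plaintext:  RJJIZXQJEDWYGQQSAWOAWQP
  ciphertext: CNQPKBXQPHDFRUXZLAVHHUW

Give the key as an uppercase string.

  i= 0: C-R = 11 → L
  i= 1: N-J =  4 → E
  i= 2: Q-J =  7 → H
  i= 3: P-I =  7 → H
  i= 4: K-Z = 11 → L
  i= 5: B-X =  4 → E
  i= 6: X-Q =  7 → H
  i= 7: Q-J =  7 → H
  i= 8: P-E = 11 → L
  i= 9: H-D =  4 → E
  i=10: D-W =  7 → H
  i=11: F-Y =  7 → H
  i=12: R-G = 11 → L
  i=13: U-Q =  4 → E
  i=14: X-Q =  7 → H
  i=15: Z-S =  7 → H
  i=16: L-A = 11 → L
  i=17: A-W =  4 → E
  i=18: V-O =  7 → H
  i=19: H-A =  7 → H
  i=20: H-W = 11 → L
  i=21: U-Q =  4 → E
  i=22: W-P =  7 → H
  shifts repeat with period 4: LEHH

LEHH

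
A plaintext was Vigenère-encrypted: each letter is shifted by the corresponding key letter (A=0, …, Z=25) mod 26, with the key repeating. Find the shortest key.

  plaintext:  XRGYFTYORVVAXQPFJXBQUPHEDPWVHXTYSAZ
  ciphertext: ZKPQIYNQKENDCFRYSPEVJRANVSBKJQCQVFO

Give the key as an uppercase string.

  i= 0: Z-X =  2 → C
  i= 1: K-R = 19 → T
  i= 2: P-G =  9 → J
  i= 3: Q-Y = 18 → S
  i= 4: I-F =  3 → D
  i= 5: Y-T =  5 → F
  i= 6: N-Y = 15 → P
  i= 7: Q-O =  2 → C
  i= 8: K-R = 19 → T
  i= 9: E-V =  9 → J
  i=10: N-V = 18 → S
  i=11: D-A =  3 → D
  i=12: C-X =  5 → F
  i=13: F-Q = 15 → P
  i=14: R-P =  2 → C
  i=15: Y-F = 19 → T
  i=16: S-J =  9 → J
  i=17: P-X = 18 → S
  i=18: E-B =  3 → D
  i=19: V-Q =  5 → F
  i=20: J-U = 15 → P
  i=21: R-P =  2 → C
  i=22: A-H = 19 → T
  i=23: N-E =  9 → J
  i=24: V-D = 18 → S
  i=25: S-P =  3 → D
  i=26: B-W =  5 → F
  i=27: K-V = 15 → P
  i=28: J-H =  2 → C
  i=29: Q-X = 19 → T
  i=30: C-T =  9 → J
  i=31: Q-Y = 18 → S
  i=32: V-S =  3 → D
  i=33: F-A =  5 → F
  i=34: O-Z = 15 → P
  shifts repeat with period 7: CTJSDFP

CTJSDFP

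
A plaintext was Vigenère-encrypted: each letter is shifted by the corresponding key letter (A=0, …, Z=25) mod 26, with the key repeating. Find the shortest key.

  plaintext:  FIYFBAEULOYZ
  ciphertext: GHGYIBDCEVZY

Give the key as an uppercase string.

BZITH

  i= 0: G-F =  1 → B
  i= 1: H-I = 25 → Z
  i= 2: G-Y =  8 → I
  i= 3: Y-F = 19 → T
  i= 4: I-B =  7 → H
  i= 5: B-A =  1 → B
  i= 6: D-E = 25 → Z
  i= 7: C-U =  8 → I
  i= 8: E-L = 19 → T
  i= 9: V-O =  7 → H
  i=10: Z-Y =  1 → B
  i=11: Y-Z = 25 → Z
  shifts repeat with period 5: BZITH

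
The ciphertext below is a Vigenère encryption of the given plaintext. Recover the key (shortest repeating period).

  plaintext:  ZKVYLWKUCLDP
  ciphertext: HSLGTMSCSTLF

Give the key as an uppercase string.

IIQ

  i= 0: H-Z =  8 → I
  i= 1: S-K =  8 → I
  i= 2: L-V = 16 → Q
  i= 3: G-Y =  8 → I
  i= 4: T-L =  8 → I
  i= 5: M-W = 16 → Q
  i= 6: S-K =  8 → I
  i= 7: C-U =  8 → I
  i= 8: S-C = 16 → Q
  i= 9: T-L =  8 → I
  i=10: L-D =  8 → I
  i=11: F-P = 16 → Q
  shifts repeat with period 3: IIQ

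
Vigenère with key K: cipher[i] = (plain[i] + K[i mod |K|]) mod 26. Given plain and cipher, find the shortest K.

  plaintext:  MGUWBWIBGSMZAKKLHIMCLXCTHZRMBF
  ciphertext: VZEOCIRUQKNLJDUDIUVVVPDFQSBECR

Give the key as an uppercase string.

  i= 0: V-M =  9 → J
  i= 1: Z-G = 19 → T
  i= 2: E-U = 10 → K
  i= 3: O-W = 18 → S
  i= 4: C-B =  1 → B
  i= 5: I-W = 12 → M
  i= 6: R-I =  9 → J
  i= 7: U-B = 19 → T
  i= 8: Q-G = 10 → K
  i= 9: K-S = 18 → S
  i=10: N-M =  1 → B
  i=11: L-Z = 12 → M
  i=12: J-A =  9 → J
  i=13: D-K = 19 → T
  i=14: U-K = 10 → K
  i=15: D-L = 18 → S
  i=16: I-H =  1 → B
  i=17: U-I = 12 → M
  i=18: V-M =  9 → J
  i=19: V-C = 19 → T
  i=20: V-L = 10 → K
  i=21: P-X = 18 → S
  i=22: D-C =  1 → B
  i=23: F-T = 12 → M
  i=24: Q-H =  9 → J
  i=25: S-Z = 19 → T
  i=26: B-R = 10 → K
  i=27: E-M = 18 → S
  i=28: C-B =  1 → B
  i=29: R-F = 12 → M
  shifts repeat with period 6: JTKSBM

JTKSBM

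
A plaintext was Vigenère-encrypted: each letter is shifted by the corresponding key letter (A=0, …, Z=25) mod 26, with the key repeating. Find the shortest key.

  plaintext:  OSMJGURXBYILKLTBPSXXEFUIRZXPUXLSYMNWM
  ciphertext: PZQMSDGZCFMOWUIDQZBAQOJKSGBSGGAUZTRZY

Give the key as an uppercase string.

BHEDMJPC

  i= 0: P-O =  1 → B
  i= 1: Z-S =  7 → H
  i= 2: Q-M =  4 → E
  i= 3: M-J =  3 → D
  i= 4: S-G = 12 → M
  i= 5: D-U =  9 → J
  i= 6: G-R = 15 → P
  i= 7: Z-X =  2 → C
  i= 8: C-B =  1 → B
  i= 9: F-Y =  7 → H
  i=10: M-I =  4 → E
  i=11: O-L =  3 → D
  i=12: W-K = 12 → M
  i=13: U-L =  9 → J
  i=14: I-T = 15 → P
  i=15: D-B =  2 → C
  i=16: Q-P =  1 → B
  i=17: Z-S =  7 → H
  i=18: B-X =  4 → E
  i=19: A-X =  3 → D
  i=20: Q-E = 12 → M
  i=21: O-F =  9 → J
  i=22: J-U = 15 → P
  i=23: K-I =  2 → C
  i=24: S-R =  1 → B
  i=25: G-Z =  7 → H
  i=26: B-X =  4 → E
  i=27: S-P =  3 → D
  i=28: G-U = 12 → M
  i=29: G-X =  9 → J
  i=30: A-L = 15 → P
  i=31: U-S =  2 → C
  i=32: Z-Y =  1 → B
  i=33: T-M =  7 → H
  i=34: R-N =  4 → E
  i=35: Z-W =  3 → D
  i=36: Y-M = 12 → M
  shifts repeat with period 8: BHEDMJPC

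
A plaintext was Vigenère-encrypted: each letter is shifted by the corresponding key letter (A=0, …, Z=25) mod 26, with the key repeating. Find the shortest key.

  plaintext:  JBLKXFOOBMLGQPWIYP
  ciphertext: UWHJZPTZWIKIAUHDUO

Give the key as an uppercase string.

  i= 0: U-J = 11 → L
  i= 1: W-B = 21 → V
  i= 2: H-L = 22 → W
  i= 3: J-K = 25 → Z
  i= 4: Z-X =  2 → C
  i= 5: P-F = 10 → K
  i= 6: T-O =  5 → F
  i= 7: Z-O = 11 → L
  i= 8: W-B = 21 → V
  i= 9: I-M = 22 → W
  i=10: K-L = 25 → Z
  i=11: I-G =  2 → C
  i=12: A-Q = 10 → K
  i=13: U-P =  5 → F
  i=14: H-W = 11 → L
  i=15: D-I = 21 → V
  i=16: U-Y = 22 → W
  i=17: O-P = 25 → Z
  shifts repeat with period 7: LVWZCKF

LVWZCKF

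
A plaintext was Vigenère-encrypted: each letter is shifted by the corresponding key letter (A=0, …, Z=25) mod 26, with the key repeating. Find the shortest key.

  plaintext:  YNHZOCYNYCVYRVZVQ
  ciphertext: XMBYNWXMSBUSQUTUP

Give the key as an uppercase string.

  i= 0: X-Y = 25 → Z
  i= 1: M-N = 25 → Z
  i= 2: B-H = 20 → U
  i= 3: Y-Z = 25 → Z
  i= 4: N-O = 25 → Z
  i= 5: W-C = 20 → U
  i= 6: X-Y = 25 → Z
  i= 7: M-N = 25 → Z
  i= 8: S-Y = 20 → U
  i= 9: B-C = 25 → Z
  i=10: U-V = 25 → Z
  i=11: S-Y = 20 → U
  i=12: Q-R = 25 → Z
  i=13: U-V = 25 → Z
  i=14: T-Z = 20 → U
  i=15: U-V = 25 → Z
  i=16: P-Q = 25 → Z
  shifts repeat with period 3: ZZU

ZZU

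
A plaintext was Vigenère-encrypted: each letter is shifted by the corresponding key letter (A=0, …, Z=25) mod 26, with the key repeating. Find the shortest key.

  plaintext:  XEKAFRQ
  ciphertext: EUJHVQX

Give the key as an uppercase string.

HQZ

  i= 0: E-X =  7 → H
  i= 1: U-E = 16 → Q
  i= 2: J-K = 25 → Z
  i= 3: H-A =  7 → H
  i= 4: V-F = 16 → Q
  i= 5: Q-R = 25 → Z
  i= 6: X-Q =  7 → H
  shifts repeat with period 3: HQZ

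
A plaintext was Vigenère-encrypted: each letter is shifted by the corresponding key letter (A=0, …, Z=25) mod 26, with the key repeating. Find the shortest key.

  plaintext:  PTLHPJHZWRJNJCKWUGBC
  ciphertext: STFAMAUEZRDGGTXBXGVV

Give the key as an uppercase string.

  i= 0: S-P =  3 → D
  i= 1: T-T =  0 → A
  i= 2: F-L = 20 → U
  i= 3: A-H = 19 → T
  i= 4: M-P = 23 → X
  i= 5: A-J = 17 → R
  i= 6: U-H = 13 → N
  i= 7: E-Z =  5 → F
  i= 8: Z-W =  3 → D
  i= 9: R-R =  0 → A
  i=10: D-J = 20 → U
  i=11: G-N = 19 → T
  i=12: G-J = 23 → X
  i=13: T-C = 17 → R
  i=14: X-K = 13 → N
  i=15: B-W =  5 → F
  i=16: X-U =  3 → D
  i=17: G-G =  0 → A
  i=18: V-B = 20 → U
  i=19: V-C = 19 → T
  shifts repeat with period 8: DAUTXRNF

DAUTXRNF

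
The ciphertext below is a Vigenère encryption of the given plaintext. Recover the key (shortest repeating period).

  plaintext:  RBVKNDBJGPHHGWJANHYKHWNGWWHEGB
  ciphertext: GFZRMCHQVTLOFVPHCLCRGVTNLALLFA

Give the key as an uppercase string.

PEEHZZGH

  i= 0: G-R = 15 → P
  i= 1: F-B =  4 → E
  i= 2: Z-V =  4 → E
  i= 3: R-K =  7 → H
  i= 4: M-N = 25 → Z
  i= 5: C-D = 25 → Z
  i= 6: H-B =  6 → G
  i= 7: Q-J =  7 → H
  i= 8: V-G = 15 → P
  i= 9: T-P =  4 → E
  i=10: L-H =  4 → E
  i=11: O-H =  7 → H
  i=12: F-G = 25 → Z
  i=13: V-W = 25 → Z
  i=14: P-J =  6 → G
  i=15: H-A =  7 → H
  i=16: C-N = 15 → P
  i=17: L-H =  4 → E
  i=18: C-Y =  4 → E
  i=19: R-K =  7 → H
  i=20: G-H = 25 → Z
  i=21: V-W = 25 → Z
  i=22: T-N =  6 → G
  i=23: N-G =  7 → H
  i=24: L-W = 15 → P
  i=25: A-W =  4 → E
  i=26: L-H =  4 → E
  i=27: L-E =  7 → H
  i=28: F-G = 25 → Z
  i=29: A-B = 25 → Z
  shifts repeat with period 8: PEEHZZGH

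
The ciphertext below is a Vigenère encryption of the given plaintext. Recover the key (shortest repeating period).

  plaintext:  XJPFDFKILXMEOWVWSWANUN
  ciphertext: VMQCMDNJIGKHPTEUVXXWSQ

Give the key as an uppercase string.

  i= 0: V-X = 24 → Y
  i= 1: M-J =  3 → D
  i= 2: Q-P =  1 → B
  i= 3: C-F = 23 → X
  i= 4: M-D =  9 → J
  i= 5: D-F = 24 → Y
  i= 6: N-K =  3 → D
  i= 7: J-I =  1 → B
  i= 8: I-L = 23 → X
  i= 9: G-X =  9 → J
  i=10: K-M = 24 → Y
  i=11: H-E =  3 → D
  i=12: P-O =  1 → B
  i=13: T-W = 23 → X
  i=14: E-V =  9 → J
  i=15: U-W = 24 → Y
  i=16: V-S =  3 → D
  i=17: X-W =  1 → B
  i=18: X-A = 23 → X
  i=19: W-N =  9 → J
  i=20: S-U = 24 → Y
  i=21: Q-N =  3 → D
  shifts repeat with period 5: YDBXJ

YDBXJ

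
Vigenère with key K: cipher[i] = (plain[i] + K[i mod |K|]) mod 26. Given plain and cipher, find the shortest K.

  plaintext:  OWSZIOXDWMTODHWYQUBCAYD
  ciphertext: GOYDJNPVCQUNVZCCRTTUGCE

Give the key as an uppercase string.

SSGEBZ

  i= 0: G-O = 18 → S
  i= 1: O-W = 18 → S
  i= 2: Y-S =  6 → G
  i= 3: D-Z =  4 → E
  i= 4: J-I =  1 → B
  i= 5: N-O = 25 → Z
  i= 6: P-X = 18 → S
  i= 7: V-D = 18 → S
  i= 8: C-W =  6 → G
  i= 9: Q-M =  4 → E
  i=10: U-T =  1 → B
  i=11: N-O = 25 → Z
  i=12: V-D = 18 → S
  i=13: Z-H = 18 → S
  i=14: C-W =  6 → G
  i=15: C-Y =  4 → E
  i=16: R-Q =  1 → B
  i=17: T-U = 25 → Z
  i=18: T-B = 18 → S
  i=19: U-C = 18 → S
  i=20: G-A =  6 → G
  i=21: C-Y =  4 → E
  i=22: E-D =  1 → B
  shifts repeat with period 6: SSGEBZ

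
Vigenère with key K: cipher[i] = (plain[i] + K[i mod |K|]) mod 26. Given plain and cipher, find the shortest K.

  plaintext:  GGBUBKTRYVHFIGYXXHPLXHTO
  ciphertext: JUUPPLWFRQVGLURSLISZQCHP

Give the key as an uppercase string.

DOTVOB

  i= 0: J-G =  3 → D
  i= 1: U-G = 14 → O
  i= 2: U-B = 19 → T
  i= 3: P-U = 21 → V
  i= 4: P-B = 14 → O
  i= 5: L-K =  1 → B
  i= 6: W-T =  3 → D
  i= 7: F-R = 14 → O
  i= 8: R-Y = 19 → T
  i= 9: Q-V = 21 → V
  i=10: V-H = 14 → O
  i=11: G-F =  1 → B
  i=12: L-I =  3 → D
  i=13: U-G = 14 → O
  i=14: R-Y = 19 → T
  i=15: S-X = 21 → V
  i=16: L-X = 14 → O
  i=17: I-H =  1 → B
  i=18: S-P =  3 → D
  i=19: Z-L = 14 → O
  i=20: Q-X = 19 → T
  i=21: C-H = 21 → V
  i=22: H-T = 14 → O
  i=23: P-O =  1 → B
  shifts repeat with period 6: DOTVOB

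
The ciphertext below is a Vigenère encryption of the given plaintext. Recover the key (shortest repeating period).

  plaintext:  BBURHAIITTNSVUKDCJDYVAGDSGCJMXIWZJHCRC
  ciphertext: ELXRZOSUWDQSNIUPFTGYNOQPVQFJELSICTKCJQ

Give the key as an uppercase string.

  i= 0: E-B =  3 → D
  i= 1: L-B = 10 → K
  i= 2: X-U =  3 → D
  i= 3: R-R =  0 → A
  i= 4: Z-H = 18 → S
  i= 5: O-A = 14 → O
  i= 6: S-I = 10 → K
  i= 7: U-I = 12 → M
  i= 8: W-T =  3 → D
  i= 9: D-T = 10 → K
  i=10: Q-N =  3 → D
  i=11: S-S =  0 → A
  i=12: N-V = 18 → S
  i=13: I-U = 14 → O
  i=14: U-K = 10 → K
  i=15: P-D = 12 → M
  i=16: F-C =  3 → D
  i=17: T-J = 10 → K
  i=18: G-D =  3 → D
  i=19: Y-Y =  0 → A
  i=20: N-V = 18 → S
  i=21: O-A = 14 → O
  i=22: Q-G = 10 → K
  i=23: P-D = 12 → M
  i=24: V-S =  3 → D
  i=25: Q-G = 10 → K
  i=26: F-C =  3 → D
  i=27: J-J =  0 → A
  i=28: E-M = 18 → S
  i=29: L-X = 14 → O
  i=30: S-I = 10 → K
  i=31: I-W = 12 → M
  i=32: C-Z =  3 → D
  i=33: T-J = 10 → K
  i=34: K-H =  3 → D
  i=35: C-C =  0 → A
  i=36: J-R = 18 → S
  i=37: Q-C = 14 → O
  shifts repeat with period 8: DKDASOKM

DKDASOKM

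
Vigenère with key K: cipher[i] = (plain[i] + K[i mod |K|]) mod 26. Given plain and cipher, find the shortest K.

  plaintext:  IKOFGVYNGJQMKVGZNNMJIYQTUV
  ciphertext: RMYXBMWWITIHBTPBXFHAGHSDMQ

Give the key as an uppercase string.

  i= 0: R-I =  9 → J
  i= 1: M-K =  2 → C
  i= 2: Y-O = 10 → K
  i= 3: X-F = 18 → S
  i= 4: B-G = 21 → V
  i= 5: M-V = 17 → R
  i= 6: W-Y = 24 → Y
  i= 7: W-N =  9 → J
  i= 8: I-G =  2 → C
  i= 9: T-J = 10 → K
  i=10: I-Q = 18 → S
  i=11: H-M = 21 → V
  i=12: B-K = 17 → R
  i=13: T-V = 24 → Y
  i=14: P-G =  9 → J
  i=15: B-Z =  2 → C
  i=16: X-N = 10 → K
  i=17: F-N = 18 → S
  i=18: H-M = 21 → V
  i=19: A-J = 17 → R
  i=20: G-I = 24 → Y
  i=21: H-Y =  9 → J
  i=22: S-Q =  2 → C
  i=23: D-T = 10 → K
  i=24: M-U = 18 → S
  i=25: Q-V = 21 → V
  shifts repeat with period 7: JCKSVRY

JCKSVRY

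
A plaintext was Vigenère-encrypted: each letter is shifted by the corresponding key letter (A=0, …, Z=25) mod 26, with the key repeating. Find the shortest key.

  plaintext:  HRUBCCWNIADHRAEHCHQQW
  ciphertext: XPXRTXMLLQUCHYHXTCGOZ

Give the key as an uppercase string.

QYDQRV

  i= 0: X-H = 16 → Q
  i= 1: P-R = 24 → Y
  i= 2: X-U =  3 → D
  i= 3: R-B = 16 → Q
  i= 4: T-C = 17 → R
  i= 5: X-C = 21 → V
  i= 6: M-W = 16 → Q
  i= 7: L-N = 24 → Y
  i= 8: L-I =  3 → D
  i= 9: Q-A = 16 → Q
  i=10: U-D = 17 → R
  i=11: C-H = 21 → V
  i=12: H-R = 16 → Q
  i=13: Y-A = 24 → Y
  i=14: H-E =  3 → D
  i=15: X-H = 16 → Q
  i=16: T-C = 17 → R
  i=17: C-H = 21 → V
  i=18: G-Q = 16 → Q
  i=19: O-Q = 24 → Y
  i=20: Z-W =  3 → D
  shifts repeat with period 6: QYDQRV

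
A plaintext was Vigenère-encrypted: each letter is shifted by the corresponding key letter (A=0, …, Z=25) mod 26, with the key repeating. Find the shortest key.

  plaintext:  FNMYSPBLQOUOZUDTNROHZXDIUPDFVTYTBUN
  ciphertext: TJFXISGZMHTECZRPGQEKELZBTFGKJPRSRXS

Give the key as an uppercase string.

  i= 0: T-F = 14 → O
  i= 1: J-N = 22 → W
  i= 2: F-M = 19 → T
  i= 3: X-Y = 25 → Z
  i= 4: I-S = 16 → Q
  i= 5: S-P =  3 → D
  i= 6: G-B =  5 → F
  i= 7: Z-L = 14 → O
  i= 8: M-Q = 22 → W
  i= 9: H-O = 19 → T
  i=10: T-U = 25 → Z
  i=11: E-O = 16 → Q
  i=12: C-Z =  3 → D
  i=13: Z-U =  5 → F
  i=14: R-D = 14 → O
  i=15: P-T = 22 → W
  i=16: G-N = 19 → T
  i=17: Q-R = 25 → Z
  i=18: E-O = 16 → Q
  i=19: K-H =  3 → D
  i=20: E-Z =  5 → F
  i=21: L-X = 14 → O
  i=22: Z-D = 22 → W
  i=23: B-I = 19 → T
  i=24: T-U = 25 → Z
  i=25: F-P = 16 → Q
  i=26: G-D =  3 → D
  i=27: K-F =  5 → F
  i=28: J-V = 14 → O
  i=29: P-T = 22 → W
  i=30: R-Y = 19 → T
  i=31: S-T = 25 → Z
  i=32: R-B = 16 → Q
  i=33: X-U =  3 → D
  i=34: S-N =  5 → F
  shifts repeat with period 7: OWTZQDF

OWTZQDF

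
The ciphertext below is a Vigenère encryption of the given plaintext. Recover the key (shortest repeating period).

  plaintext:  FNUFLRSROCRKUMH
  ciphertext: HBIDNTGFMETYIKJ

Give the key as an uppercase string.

  i= 0: H-F =  2 → C
  i= 1: B-N = 14 → O
  i= 2: I-U = 14 → O
  i= 3: D-F = 24 → Y
  i= 4: N-L =  2 → C
  i= 5: T-R =  2 → C
  i= 6: G-S = 14 → O
  i= 7: F-R = 14 → O
  i= 8: M-O = 24 → Y
  i= 9: E-C =  2 → C
  i=10: T-R =  2 → C
  i=11: Y-K = 14 → O
  i=12: I-U = 14 → O
  i=13: K-M = 24 → Y
  i=14: J-H =  2 → C
  shifts repeat with period 5: COOYC

COOYC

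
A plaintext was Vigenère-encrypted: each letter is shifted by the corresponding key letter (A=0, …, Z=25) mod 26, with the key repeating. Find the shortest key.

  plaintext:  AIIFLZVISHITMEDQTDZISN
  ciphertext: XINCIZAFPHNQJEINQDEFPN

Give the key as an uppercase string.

  i= 0: X-A = 23 → X
  i= 1: I-I =  0 → A
  i= 2: N-I =  5 → F
  i= 3: C-F = 23 → X
  i= 4: I-L = 23 → X
  i= 5: Z-Z =  0 → A
  i= 6: A-V =  5 → F
  i= 7: F-I = 23 → X
  i= 8: P-S = 23 → X
  i= 9: H-H =  0 → A
  i=10: N-I =  5 → F
  i=11: Q-T = 23 → X
  i=12: J-M = 23 → X
  i=13: E-E =  0 → A
  i=14: I-D =  5 → F
  i=15: N-Q = 23 → X
  i=16: Q-T = 23 → X
  i=17: D-D =  0 → A
  i=18: E-Z =  5 → F
  i=19: F-I = 23 → X
  i=20: P-S = 23 → X
  i=21: N-N =  0 → A
  shifts repeat with period 4: XAFX

XAFX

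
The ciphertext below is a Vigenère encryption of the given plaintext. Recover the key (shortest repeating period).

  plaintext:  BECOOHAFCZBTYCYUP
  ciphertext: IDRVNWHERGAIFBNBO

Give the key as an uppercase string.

  i= 0: I-B =  7 → H
  i= 1: D-E = 25 → Z
  i= 2: R-C = 15 → P
  i= 3: V-O =  7 → H
  i= 4: N-O = 25 → Z
  i= 5: W-H = 15 → P
  i= 6: H-A =  7 → H
  i= 7: E-F = 25 → Z
  i= 8: R-C = 15 → P
  i= 9: G-Z =  7 → H
  i=10: A-B = 25 → Z
  i=11: I-T = 15 → P
  i=12: F-Y =  7 → H
  i=13: B-C = 25 → Z
  i=14: N-Y = 15 → P
  i=15: B-U =  7 → H
  i=16: O-P = 25 → Z
  shifts repeat with period 3: HZP

HZP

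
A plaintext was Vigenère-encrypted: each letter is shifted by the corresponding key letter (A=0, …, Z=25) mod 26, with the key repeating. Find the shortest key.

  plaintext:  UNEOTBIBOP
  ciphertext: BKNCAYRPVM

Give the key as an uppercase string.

  i= 0: B-U =  7 → H
  i= 1: K-N = 23 → X
  i= 2: N-E =  9 → J
  i= 3: C-O = 14 → O
  i= 4: A-T =  7 → H
  i= 5: Y-B = 23 → X
  i= 6: R-I =  9 → J
  i= 7: P-B = 14 → O
  i= 8: V-O =  7 → H
  i= 9: M-P = 23 → X
  shifts repeat with period 4: HXJO

HXJO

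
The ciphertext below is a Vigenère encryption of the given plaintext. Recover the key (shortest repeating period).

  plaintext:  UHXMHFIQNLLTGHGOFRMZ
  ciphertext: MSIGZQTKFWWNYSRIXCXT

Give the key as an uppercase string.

SLLU

  i= 0: M-U = 18 → S
  i= 1: S-H = 11 → L
  i= 2: I-X = 11 → L
  i= 3: G-M = 20 → U
  i= 4: Z-H = 18 → S
  i= 5: Q-F = 11 → L
  i= 6: T-I = 11 → L
  i= 7: K-Q = 20 → U
  i= 8: F-N = 18 → S
  i= 9: W-L = 11 → L
  i=10: W-L = 11 → L
  i=11: N-T = 20 → U
  i=12: Y-G = 18 → S
  i=13: S-H = 11 → L
  i=14: R-G = 11 → L
  i=15: I-O = 20 → U
  i=16: X-F = 18 → S
  i=17: C-R = 11 → L
  i=18: X-M = 11 → L
  i=19: T-Z = 20 → U
  shifts repeat with period 4: SLLU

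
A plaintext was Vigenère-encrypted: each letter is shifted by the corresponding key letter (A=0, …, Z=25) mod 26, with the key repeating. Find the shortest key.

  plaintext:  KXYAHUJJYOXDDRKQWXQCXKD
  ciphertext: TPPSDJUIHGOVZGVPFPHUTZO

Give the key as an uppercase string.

  i= 0: T-K =  9 → J
  i= 1: P-X = 18 → S
  i= 2: P-Y = 17 → R
  i= 3: S-A = 18 → S
  i= 4: D-H = 22 → W
  i= 5: J-U = 15 → P
  i= 6: U-J = 11 → L
  i= 7: I-J = 25 → Z
  i= 8: H-Y =  9 → J
  i= 9: G-O = 18 → S
  i=10: O-X = 17 → R
  i=11: V-D = 18 → S
  i=12: Z-D = 22 → W
  i=13: G-R = 15 → P
  i=14: V-K = 11 → L
  i=15: P-Q = 25 → Z
  i=16: F-W =  9 → J
  i=17: P-X = 18 → S
  i=18: H-Q = 17 → R
  i=19: U-C = 18 → S
  i=20: T-X = 22 → W
  i=21: Z-K = 15 → P
  i=22: O-D = 11 → L
  shifts repeat with period 8: JSRSWPLZ

JSRSWPLZ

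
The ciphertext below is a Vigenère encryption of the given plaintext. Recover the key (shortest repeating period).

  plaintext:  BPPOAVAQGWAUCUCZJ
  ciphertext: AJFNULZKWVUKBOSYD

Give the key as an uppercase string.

ZUQ

  i= 0: A-B = 25 → Z
  i= 1: J-P = 20 → U
  i= 2: F-P = 16 → Q
  i= 3: N-O = 25 → Z
  i= 4: U-A = 20 → U
  i= 5: L-V = 16 → Q
  i= 6: Z-A = 25 → Z
  i= 7: K-Q = 20 → U
  i= 8: W-G = 16 → Q
  i= 9: V-W = 25 → Z
  i=10: U-A = 20 → U
  i=11: K-U = 16 → Q
  i=12: B-C = 25 → Z
  i=13: O-U = 20 → U
  i=14: S-C = 16 → Q
  i=15: Y-Z = 25 → Z
  i=16: D-J = 20 → U
  shifts repeat with period 3: ZUQ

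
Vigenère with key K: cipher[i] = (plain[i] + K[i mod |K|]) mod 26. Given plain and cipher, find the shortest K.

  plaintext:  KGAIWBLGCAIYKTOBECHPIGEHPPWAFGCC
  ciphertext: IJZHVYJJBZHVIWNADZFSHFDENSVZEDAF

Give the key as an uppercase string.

  i= 0: I-K = 24 → Y
  i= 1: J-G =  3 → D
  i= 2: Z-A = 25 → Z
  i= 3: H-I = 25 → Z
  i= 4: V-W = 25 → Z
  i= 5: Y-B = 23 → X
  i= 6: J-L = 24 → Y
  i= 7: J-G =  3 → D
  i= 8: B-C = 25 → Z
  i= 9: Z-A = 25 → Z
  i=10: H-I = 25 → Z
  i=11: V-Y = 23 → X
  i=12: I-K = 24 → Y
  i=13: W-T =  3 → D
  i=14: N-O = 25 → Z
  i=15: A-B = 25 → Z
  i=16: D-E = 25 → Z
  i=17: Z-C = 23 → X
  i=18: F-H = 24 → Y
  i=19: S-P =  3 → D
  i=20: H-I = 25 → Z
  i=21: F-G = 25 → Z
  i=22: D-E = 25 → Z
  i=23: E-H = 23 → X
  i=24: N-P = 24 → Y
  i=25: S-P =  3 → D
  i=26: V-W = 25 → Z
  i=27: Z-A = 25 → Z
  i=28: E-F = 25 → Z
  i=29: D-G = 23 → X
  i=30: A-C = 24 → Y
  i=31: F-C =  3 → D
  shifts repeat with period 6: YDZZZX

YDZZZX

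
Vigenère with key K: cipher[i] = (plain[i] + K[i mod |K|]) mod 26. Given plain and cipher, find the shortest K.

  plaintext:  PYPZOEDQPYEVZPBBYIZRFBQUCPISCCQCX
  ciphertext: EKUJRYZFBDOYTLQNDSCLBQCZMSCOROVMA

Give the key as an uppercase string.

  i= 0: E-P = 15 → P
  i= 1: K-Y = 12 → M
  i= 2: U-P =  5 → F
  i= 3: J-Z = 10 → K
  i= 4: R-O =  3 → D
  i= 5: Y-E = 20 → U
  i= 6: Z-D = 22 → W
  i= 7: F-Q = 15 → P
  i= 8: B-P = 12 → M
  i= 9: D-Y =  5 → F
  i=10: O-E = 10 → K
  i=11: Y-V =  3 → D
  i=12: T-Z = 20 → U
  i=13: L-P = 22 → W
  i=14: Q-B = 15 → P
  i=15: N-B = 12 → M
  i=16: D-Y =  5 → F
  i=17: S-I = 10 → K
  i=18: C-Z =  3 → D
  i=19: L-R = 20 → U
  i=20: B-F = 22 → W
  i=21: Q-B = 15 → P
  i=22: C-Q = 12 → M
  i=23: Z-U =  5 → F
  i=24: M-C = 10 → K
  i=25: S-P =  3 → D
  i=26: C-I = 20 → U
  i=27: O-S = 22 → W
  i=28: R-C = 15 → P
  i=29: O-C = 12 → M
  i=30: V-Q =  5 → F
  i=31: M-C = 10 → K
  i=32: A-X =  3 → D
  shifts repeat with period 7: PMFKDUW

PMFKDUW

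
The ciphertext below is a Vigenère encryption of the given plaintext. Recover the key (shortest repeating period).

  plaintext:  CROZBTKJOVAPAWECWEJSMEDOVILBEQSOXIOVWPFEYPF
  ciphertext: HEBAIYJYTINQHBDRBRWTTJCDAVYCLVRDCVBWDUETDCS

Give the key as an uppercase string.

FNNBHFZP

  i= 0: H-C =  5 → F
  i= 1: E-R = 13 → N
  i= 2: B-O = 13 → N
  i= 3: A-Z =  1 → B
  i= 4: I-B =  7 → H
  i= 5: Y-T =  5 → F
  i= 6: J-K = 25 → Z
  i= 7: Y-J = 15 → P
  i= 8: T-O =  5 → F
  i= 9: I-V = 13 → N
  i=10: N-A = 13 → N
  i=11: Q-P =  1 → B
  i=12: H-A =  7 → H
  i=13: B-W =  5 → F
  i=14: D-E = 25 → Z
  i=15: R-C = 15 → P
  i=16: B-W =  5 → F
  i=17: R-E = 13 → N
  i=18: W-J = 13 → N
  i=19: T-S =  1 → B
  i=20: T-M =  7 → H
  i=21: J-E =  5 → F
  i=22: C-D = 25 → Z
  i=23: D-O = 15 → P
  i=24: A-V =  5 → F
  i=25: V-I = 13 → N
  i=26: Y-L = 13 → N
  i=27: C-B =  1 → B
  i=28: L-E =  7 → H
  i=29: V-Q =  5 → F
  i=30: R-S = 25 → Z
  i=31: D-O = 15 → P
  i=32: C-X =  5 → F
  i=33: V-I = 13 → N
  i=34: B-O = 13 → N
  i=35: W-V =  1 → B
  i=36: D-W =  7 → H
  i=37: U-P =  5 → F
  i=38: E-F = 25 → Z
  i=39: T-E = 15 → P
  i=40: D-Y =  5 → F
  i=41: C-P = 13 → N
  i=42: S-F = 13 → N
  shifts repeat with period 8: FNNBHFZP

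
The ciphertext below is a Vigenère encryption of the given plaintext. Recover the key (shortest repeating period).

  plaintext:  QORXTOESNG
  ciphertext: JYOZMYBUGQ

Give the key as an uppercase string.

TKXC

  i= 0: J-Q = 19 → T
  i= 1: Y-O = 10 → K
  i= 2: O-R = 23 → X
  i= 3: Z-X =  2 → C
  i= 4: M-T = 19 → T
  i= 5: Y-O = 10 → K
  i= 6: B-E = 23 → X
  i= 7: U-S =  2 → C
  i= 8: G-N = 19 → T
  i= 9: Q-G = 10 → K
  shifts repeat with period 4: TKXC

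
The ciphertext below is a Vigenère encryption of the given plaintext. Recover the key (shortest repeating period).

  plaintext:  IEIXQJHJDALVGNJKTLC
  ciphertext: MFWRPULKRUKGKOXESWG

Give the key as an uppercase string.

  i= 0: M-I =  4 → E
  i= 1: F-E =  1 → B
  i= 2: W-I = 14 → O
  i= 3: R-X = 20 → U
  i= 4: P-Q = 25 → Z
  i= 5: U-J = 11 → L
  i= 6: L-H =  4 → E
  i= 7: K-J =  1 → B
  i= 8: R-D = 14 → O
  i= 9: U-A = 20 → U
  i=10: K-L = 25 → Z
  i=11: G-V = 11 → L
  i=12: K-G =  4 → E
  i=13: O-N =  1 → B
  i=14: X-J = 14 → O
  i=15: E-K = 20 → U
  i=16: S-T = 25 → Z
  i=17: W-L = 11 → L
  i=18: G-C =  4 → E
  shifts repeat with period 6: EBOUZL

EBOUZL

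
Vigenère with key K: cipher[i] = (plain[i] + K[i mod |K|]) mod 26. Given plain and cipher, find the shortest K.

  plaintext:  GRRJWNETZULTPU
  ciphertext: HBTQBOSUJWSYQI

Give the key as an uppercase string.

  i= 0: H-G =  1 → B
  i= 1: B-R = 10 → K
  i= 2: T-R =  2 → C
  i= 3: Q-J =  7 → H
  i= 4: B-W =  5 → F
  i= 5: O-N =  1 → B
  i= 6: S-E = 14 → O
  i= 7: U-T =  1 → B
  i= 8: J-Z = 10 → K
  i= 9: W-U =  2 → C
  i=10: S-L =  7 → H
  i=11: Y-T =  5 → F
  i=12: Q-P =  1 → B
  i=13: I-U = 14 → O
  shifts repeat with period 7: BKCHFBO

BKCHFBO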